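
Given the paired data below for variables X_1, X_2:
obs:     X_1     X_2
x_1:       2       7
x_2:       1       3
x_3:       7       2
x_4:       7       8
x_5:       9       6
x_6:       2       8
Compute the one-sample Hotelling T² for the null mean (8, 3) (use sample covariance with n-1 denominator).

Step 1 — sample mean vector:
  mean(X_1) = (2 + 1 + 7 + 7 + 9 + 2) / 6 = 28/6 = 4.6667
  mean(X_2) = (7 + 3 + 2 + 8 + 6 + 8) / 6 = 34/6 = 5.6667
  x̄ = (4.6667, 5.6667),  deviation x̄ - mu_0 = (4.6667, 5.6667) - (8, 3) = (-3.3333, 2.6667).

Step 2 — sample covariance matrix, S[i,j] = (1/(n-1)) · Σ_k (x_{k,i} - mean_i) · (x_{k,j} - mean_j), divisor n-1 = 5:
  S[X_1,X_1] = ((-2.6667)·(-2.6667) + (-3.6667)·(-3.6667) + (2.3333)·(2.3333) + (2.3333)·(2.3333) + (4.3333)·(4.3333) + (-2.6667)·(-2.6667)) / 5 = 57.3333/5 = 11.4667
  S[X_1,X_2] = ((-2.6667)·(1.3333) + (-3.6667)·(-2.6667) + (2.3333)·(-3.6667) + (2.3333)·(2.3333) + (4.3333)·(0.3333) + (-2.6667)·(2.3333)) / 5 = -1.6667/5 = -0.3333
  S[X_2,X_2] = ((1.3333)·(1.3333) + (-2.6667)·(-2.6667) + (-3.6667)·(-3.6667) + (2.3333)·(2.3333) + (0.3333)·(0.3333) + (2.3333)·(2.3333)) / 5 = 33.3333/5 = 6.6667
  S = [[11.4667, -0.3333],
 [-0.3333, 6.6667]].

Step 3 — invert S. det(S) = 11.4667·6.6667 - (-0.3333)² = 76.3333.
  S^{-1} = (1/det) · [[d, -b], [-b, a]] = [[0.0873, 0.0044],
 [0.0044, 0.1502]].

Step 4 — quadratic form (x̄ - mu_0)^T · S^{-1} · (x̄ - mu_0):
  S^{-1} · (x̄ - mu_0) = (-0.2795, 0.386),
  (x̄ - mu_0)^T · [...] = (-3.3333)·(-0.2795) + (2.6667)·(0.386) = 1.961.

Step 5 — scale by n: T² = 6 · 1.961 = 11.7659.

T² ≈ 11.7659


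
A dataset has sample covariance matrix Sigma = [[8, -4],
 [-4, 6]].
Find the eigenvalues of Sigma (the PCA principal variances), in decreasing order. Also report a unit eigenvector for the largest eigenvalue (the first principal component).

Step 1 — characteristic polynomial of 2×2 Sigma:
  det(Sigma - λI) = λ² - trace · λ + det = 0.
  trace = 8 + 6 = 14, det = 8·6 - (-4)² = 32.
Step 2 — discriminant:
  Δ = trace² - 4·det = 196 - 128 = 68.
Step 3 — eigenvalues:
  λ = (trace ± √Δ)/2 = (14 ± 8.2462)/2,
  λ_1 = 11.1231,  λ_2 = 2.8769.

Step 4 — unit eigenvector for λ_1: solve (Sigma - λ_1 I)v = 0. First row:
  (8 - 11.1231)·v_x + (-4)·v_y = 0, i.e. (-3.1231)·v_x + (-4)·v_y = 0,
  so v ∝ (b, λ_1 - a) = (-4, 3.1231); multiply by -1 so the first entry is positive: u = (4, -3.1231).
  ||u|| = √((4)² + (-3.1231)²) = √(25.7538) ≈ 5.0748,
  v_1 = u/||u|| ≈ (0.7882, -0.6154) (||v_1|| = 1).

λ_1 = 11.1231,  λ_2 = 2.8769;  v_1 ≈ (0.7882, -0.6154)


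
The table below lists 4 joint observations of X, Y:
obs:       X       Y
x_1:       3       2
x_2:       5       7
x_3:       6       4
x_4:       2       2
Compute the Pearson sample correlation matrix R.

Step 1 — column means:
  mean(X) = (3 + 5 + 6 + 2) / 4 = 16/4 = 4
  mean(Y) = (2 + 7 + 4 + 2) / 4 = 15/4 = 3.75

Step 2 — sample variances and covariances s[i,j] = (1/(n-1)) · Σ_k (x_{k,i} - mean_i) · (x_{k,j} - mean_j), with n-1 = 3:
  s[X,X] = ((-1)·(-1) + (1)·(1) + (2)·(2) + (-2)·(-2)) / 3 = 10/3 = 3.3333
  s[X,Y] = ((-1)·(-1.75) + (1)·(3.25) + (2)·(0.25) + (-2)·(-1.75)) / 3 = 9/3 = 3
  s[Y,Y] = ((-1.75)·(-1.75) + (3.25)·(3.25) + (0.25)·(0.25) + (-1.75)·(-1.75)) / 3 = 16.75/3 = 5.5833
  Sample standard deviations s_i = √(s[i,i]):
  s(X) = √(3.3333) = 1.8257
  s(Y) = √(5.5833) = 2.3629

Step 3 — r_{ij} = s_{ij} / (s_i · s_j):
  r[X,X] = 1 (diagonal).
  r[X,Y] = 3 / (1.8257 · 2.3629) = 3 / 4.3141 = 0.6954
  r[Y,Y] = 1 (diagonal).

R is symmetric with unit diagonal. Assembling:

R = [[1, 0.6954],
 [0.6954, 1]]


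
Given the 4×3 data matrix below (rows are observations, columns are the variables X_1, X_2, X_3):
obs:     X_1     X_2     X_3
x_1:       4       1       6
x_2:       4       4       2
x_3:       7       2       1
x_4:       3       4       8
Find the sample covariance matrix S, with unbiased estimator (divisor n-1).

Step 1 — column means:
  mean(X_1) = (4 + 4 + 7 + 3) / 4 = 18/4 = 4.5
  mean(X_2) = (1 + 4 + 2 + 4) / 4 = 11/4 = 2.75
  mean(X_3) = (6 + 2 + 1 + 8) / 4 = 17/4 = 4.25

Step 2 — sample covariance S[i,j] = (1/(n-1)) · Σ_k (x_{k,i} - mean_i) · (x_{k,j} - mean_j), with n-1 = 3.
  S[X_1,X_1] = ((-0.5)·(-0.5) + (-0.5)·(-0.5) + (2.5)·(2.5) + (-1.5)·(-1.5)) / 3 = 9/3 = 3
  S[X_1,X_2] = ((-0.5)·(-1.75) + (-0.5)·(1.25) + (2.5)·(-0.75) + (-1.5)·(1.25)) / 3 = -3.5/3 = -1.1667
  S[X_1,X_3] = ((-0.5)·(1.75) + (-0.5)·(-2.25) + (2.5)·(-3.25) + (-1.5)·(3.75)) / 3 = -13.5/3 = -4.5
  S[X_2,X_2] = ((-1.75)·(-1.75) + (1.25)·(1.25) + (-0.75)·(-0.75) + (1.25)·(1.25)) / 3 = 6.75/3 = 2.25
  S[X_2,X_3] = ((-1.75)·(1.75) + (1.25)·(-2.25) + (-0.75)·(-3.25) + (1.25)·(3.75)) / 3 = 1.25/3 = 0.4167
  S[X_3,X_3] = ((1.75)·(1.75) + (-2.25)·(-2.25) + (-3.25)·(-3.25) + (3.75)·(3.75)) / 3 = 32.75/3 = 10.9167

S is symmetric (S[j,i] = S[i,j]). Assembling:

S = [[3, -1.1667, -4.5],
 [-1.1667, 2.25, 0.4167],
 [-4.5, 0.4167, 10.9167]]


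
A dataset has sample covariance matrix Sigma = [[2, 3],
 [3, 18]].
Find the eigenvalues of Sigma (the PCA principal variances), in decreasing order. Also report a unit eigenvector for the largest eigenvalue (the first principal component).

Step 1 — characteristic polynomial of 2×2 Sigma:
  det(Sigma - λI) = λ² - trace · λ + det = 0.
  trace = 2 + 18 = 20, det = 2·18 - (3)² = 27.
Step 2 — discriminant:
  Δ = trace² - 4·det = 400 - 108 = 292.
Step 3 — eigenvalues:
  λ = (trace ± √Δ)/2 = (20 ± 17.088)/2,
  λ_1 = 18.544,  λ_2 = 1.456.

Step 4 — unit eigenvector for λ_1: solve (Sigma - λ_1 I)v = 0. First row:
  (2 - 18.544)·v_x + (3)·v_y = 0, i.e. (-16.544)·v_x + (3)·v_y = 0,
  so v ∝ (b, λ_1 - a) = (3, 16.544) = u.
  ||u|| = √((3)² + (16.544)²) = √(282.7041) ≈ 16.8138,
  v_1 = u/||u|| ≈ (0.1784, 0.984) (||v_1|| = 1).

λ_1 = 18.544,  λ_2 = 1.456;  v_1 ≈ (0.1784, 0.984)


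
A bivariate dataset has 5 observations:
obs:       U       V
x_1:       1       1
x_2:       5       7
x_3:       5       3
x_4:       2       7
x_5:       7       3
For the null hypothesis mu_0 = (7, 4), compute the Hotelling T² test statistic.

Step 1 — sample mean vector:
  mean(U) = (1 + 5 + 5 + 2 + 7) / 5 = 20/5 = 4
  mean(V) = (1 + 7 + 3 + 7 + 3) / 5 = 21/5 = 4.2
  x̄ = (4, 4.2),  deviation x̄ - mu_0 = (4, 4.2) - (7, 4) = (-3, 0.2).

Step 2 — sample covariance matrix, S[i,j] = (1/(n-1)) · Σ_k (x_{k,i} - mean_i) · (x_{k,j} - mean_j), divisor n-1 = 4:
  S[U,U] = ((-3)·(-3) + (1)·(1) + (1)·(1) + (-2)·(-2) + (3)·(3)) / 4 = 24/4 = 6
  S[U,V] = ((-3)·(-3.2) + (1)·(2.8) + (1)·(-1.2) + (-2)·(2.8) + (3)·(-1.2)) / 4 = 2/4 = 0.5
  S[V,V] = ((-3.2)·(-3.2) + (2.8)·(2.8) + (-1.2)·(-1.2) + (2.8)·(2.8) + (-1.2)·(-1.2)) / 4 = 28.8/4 = 7.2
  S = [[6, 0.5],
 [0.5, 7.2]].

Step 3 — invert S. det(S) = 6·7.2 - (0.5)² = 42.95.
  S^{-1} = (1/det) · [[d, -b], [-b, a]] = [[0.1676, -0.0116],
 [-0.0116, 0.1397]].

Step 4 — quadratic form (x̄ - mu_0)^T · S^{-1} · (x̄ - mu_0):
  S^{-1} · (x̄ - mu_0) = (-0.5052, 0.0629),
  (x̄ - mu_0)^T · [...] = (-3)·(-0.5052) + (0.2)·(0.0629) = 1.5283.

Step 5 — scale by n: T² = 5 · 1.5283 = 7.6414.

T² ≈ 7.6414


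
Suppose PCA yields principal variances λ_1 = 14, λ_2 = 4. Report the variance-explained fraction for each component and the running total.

Step 1 — total variance = trace(Sigma) = Σ λ_i = 14 + 4 = 18.

Step 2 — fraction explained by component i = λ_i / Σ λ:
  PC1: 14/18 = 0.7778
  PC2: 4/18 = 0.2222

Step 3 — cumulative fraction after k components = (λ_1 + ... + λ_k) / Σ λ:
  k = 1: 14/18 = 0.7778
  k = 2: (14 + 4)/18 = 18/18 = 1

Summary (fraction, with percent):

explained: PC1 0.7778 (77.78%), PC2 0.2222 (22.22%);  cumulative: 0.7778, 1


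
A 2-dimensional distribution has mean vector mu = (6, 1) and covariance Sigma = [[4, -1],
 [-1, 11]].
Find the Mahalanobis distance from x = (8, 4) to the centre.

Step 1 — centre the observation: (x - mu) = (2, 3).

Step 2 — invert Sigma. det(Sigma) = 4·11 - (-1)² = 43.
  Sigma^{-1} = (1/det) · [[d, -b], [-b, a]] = [[0.2558, 0.0233],
 [0.0233, 0.093]].

Step 3 — form the quadratic (x - mu)^T · Sigma^{-1} · (x - mu):
  Sigma^{-1} · (x - mu) = (0.5814, 0.3256).
  (x - mu)^T · [Sigma^{-1} · (x - mu)] = (2)·(0.5814) + (3)·(0.3256) = 2.1395.

Step 4 — take square root: d = √(2.1395) ≈ 1.4627.

d(x, mu) = √(2.1395) ≈ 1.4627


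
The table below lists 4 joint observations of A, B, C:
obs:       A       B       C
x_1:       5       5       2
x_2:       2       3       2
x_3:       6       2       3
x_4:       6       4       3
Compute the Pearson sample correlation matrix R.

Step 1 — column means:
  mean(A) = (5 + 2 + 6 + 6) / 4 = 19/4 = 4.75
  mean(B) = (5 + 3 + 2 + 4) / 4 = 14/4 = 3.5
  mean(C) = (2 + 2 + 3 + 3) / 4 = 10/4 = 2.5

Step 2 — sample variances and covariances s[i,j] = (1/(n-1)) · Σ_k (x_{k,i} - mean_i) · (x_{k,j} - mean_j), with n-1 = 3:
  s[A,A] = ((0.25)·(0.25) + (-2.75)·(-2.75) + (1.25)·(1.25) + (1.25)·(1.25)) / 3 = 10.75/3 = 3.5833
  s[A,B] = ((0.25)·(1.5) + (-2.75)·(-0.5) + (1.25)·(-1.5) + (1.25)·(0.5)) / 3 = 0.5/3 = 0.1667
  s[A,C] = ((0.25)·(-0.5) + (-2.75)·(-0.5) + (1.25)·(0.5) + (1.25)·(0.5)) / 3 = 2.5/3 = 0.8333
  s[B,B] = ((1.5)·(1.5) + (-0.5)·(-0.5) + (-1.5)·(-1.5) + (0.5)·(0.5)) / 3 = 5/3 = 1.6667
  s[B,C] = ((1.5)·(-0.5) + (-0.5)·(-0.5) + (-1.5)·(0.5) + (0.5)·(0.5)) / 3 = -1/3 = -0.3333
  s[C,C] = ((-0.5)·(-0.5) + (-0.5)·(-0.5) + (0.5)·(0.5) + (0.5)·(0.5)) / 3 = 1/3 = 0.3333
  Sample standard deviations s_i = √(s[i,i]):
  s(A) = √(3.5833) = 1.893
  s(B) = √(1.6667) = 1.291
  s(C) = √(0.3333) = 0.5774

Step 3 — r_{ij} = s_{ij} / (s_i · s_j):
  r[A,A] = 1 (diagonal).
  r[A,B] = 0.1667 / (1.893 · 1.291) = 0.1667 / 2.4438 = 0.0682
  r[A,C] = 0.8333 / (1.893 · 0.5774) = 0.8333 / 1.0929 = 0.7625
  r[B,B] = 1 (diagonal).
  r[B,C] = -0.3333 / (1.291 · 0.5774) = -0.3333 / 0.7454 = -0.4472
  r[C,C] = 1 (diagonal).

R is symmetric with unit diagonal. Assembling:

R = [[1, 0.0682, 0.7625],
 [0.0682, 1, -0.4472],
 [0.7625, -0.4472, 1]]


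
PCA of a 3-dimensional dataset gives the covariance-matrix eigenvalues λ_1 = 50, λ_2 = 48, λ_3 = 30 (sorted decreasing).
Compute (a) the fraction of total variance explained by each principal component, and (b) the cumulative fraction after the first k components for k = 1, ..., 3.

Step 1 — total variance = trace(Sigma) = Σ λ_i = 50 + 48 + 30 = 128.

Step 2 — fraction explained by component i = λ_i / Σ λ:
  PC1: 50/128 = 0.3906
  PC2: 48/128 = 0.375
  PC3: 30/128 = 0.2344

Step 3 — cumulative fraction after k components = (λ_1 + ... + λ_k) / Σ λ:
  k = 1: 50/128 = 0.3906
  k = 2: (50 + 48)/128 = 98/128 = 0.7656
  k = 3: (50 + 48 + 30)/128 = 128/128 = 1

Summary (fraction, with percent):

explained: PC1 0.3906 (39.06%), PC2 0.375 (37.5%), PC3 0.2344 (23.44%);  cumulative: 0.3906, 0.7656, 1


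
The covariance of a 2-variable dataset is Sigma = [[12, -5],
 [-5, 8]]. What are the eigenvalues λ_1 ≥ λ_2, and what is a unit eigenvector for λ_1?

Step 1 — characteristic polynomial of 2×2 Sigma:
  det(Sigma - λI) = λ² - trace · λ + det = 0.
  trace = 12 + 8 = 20, det = 12·8 - (-5)² = 71.
Step 2 — discriminant:
  Δ = trace² - 4·det = 400 - 284 = 116.
Step 3 — eigenvalues:
  λ = (trace ± √Δ)/2 = (20 ± 10.7703)/2,
  λ_1 = 15.3852,  λ_2 = 4.6148.

Step 4 — unit eigenvector for λ_1: solve (Sigma - λ_1 I)v = 0. First row:
  (12 - 15.3852)·v_x + (-5)·v_y = 0, i.e. (-3.3852)·v_x + (-5)·v_y = 0,
  so v ∝ (b, λ_1 - a) = (-5, 3.3852); multiply by -1 so the first entry is positive: u = (5, -3.3852).
  ||u|| = √((5)² + (-3.3852)²) = √(36.4593) ≈ 6.0382,
  v_1 = u/||u|| ≈ (0.8281, -0.5606) (||v_1|| = 1).

λ_1 = 15.3852,  λ_2 = 4.6148;  v_1 ≈ (0.8281, -0.5606)


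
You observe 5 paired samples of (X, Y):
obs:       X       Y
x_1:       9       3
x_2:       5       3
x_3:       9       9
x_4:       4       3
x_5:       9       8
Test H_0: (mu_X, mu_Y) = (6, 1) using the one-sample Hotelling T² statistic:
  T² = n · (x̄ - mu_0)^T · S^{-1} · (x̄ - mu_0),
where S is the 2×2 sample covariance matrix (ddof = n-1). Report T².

Step 1 — sample mean vector:
  mean(X) = (9 + 5 + 9 + 4 + 9) / 5 = 36/5 = 7.2
  mean(Y) = (3 + 3 + 9 + 3 + 8) / 5 = 26/5 = 5.2
  x̄ = (7.2, 5.2),  deviation x̄ - mu_0 = (7.2, 5.2) - (6, 1) = (1.2, 4.2).

Step 2 — sample covariance matrix, S[i,j] = (1/(n-1)) · Σ_k (x_{k,i} - mean_i) · (x_{k,j} - mean_j), divisor n-1 = 4:
  S[X,X] = ((1.8)·(1.8) + (-2.2)·(-2.2) + (1.8)·(1.8) + (-3.2)·(-3.2) + (1.8)·(1.8)) / 4 = 24.8/4 = 6.2
  S[X,Y] = ((1.8)·(-2.2) + (-2.2)·(-2.2) + (1.8)·(3.8) + (-3.2)·(-2.2) + (1.8)·(2.8)) / 4 = 19.8/4 = 4.95
  S[Y,Y] = ((-2.2)·(-2.2) + (-2.2)·(-2.2) + (3.8)·(3.8) + (-2.2)·(-2.2) + (2.8)·(2.8)) / 4 = 36.8/4 = 9.2
  S = [[6.2, 4.95],
 [4.95, 9.2]].

Step 3 — invert S. det(S) = 6.2·9.2 - (4.95)² = 32.5375.
  S^{-1} = (1/det) · [[d, -b], [-b, a]] = [[0.2828, -0.1521],
 [-0.1521, 0.1905]].

Step 4 — quadratic form (x̄ - mu_0)^T · S^{-1} · (x̄ - mu_0):
  S^{-1} · (x̄ - mu_0) = (-0.2997, 0.6177),
  (x̄ - mu_0)^T · [...] = (1.2)·(-0.2997) + (4.2)·(0.6177) = 2.235.

Step 5 — scale by n: T² = 5 · 2.235 = 11.1748.

T² ≈ 11.1748


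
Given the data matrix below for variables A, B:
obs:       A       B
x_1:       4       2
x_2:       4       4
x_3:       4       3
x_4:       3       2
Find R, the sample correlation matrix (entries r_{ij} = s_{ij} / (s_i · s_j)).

Step 1 — column means:
  mean(A) = (4 + 4 + 4 + 3) / 4 = 15/4 = 3.75
  mean(B) = (2 + 4 + 3 + 2) / 4 = 11/4 = 2.75

Step 2 — sample variances and covariances s[i,j] = (1/(n-1)) · Σ_k (x_{k,i} - mean_i) · (x_{k,j} - mean_j), with n-1 = 3:
  s[A,A] = ((0.25)·(0.25) + (0.25)·(0.25) + (0.25)·(0.25) + (-0.75)·(-0.75)) / 3 = 0.75/3 = 0.25
  s[A,B] = ((0.25)·(-0.75) + (0.25)·(1.25) + (0.25)·(0.25) + (-0.75)·(-0.75)) / 3 = 0.75/3 = 0.25
  s[B,B] = ((-0.75)·(-0.75) + (1.25)·(1.25) + (0.25)·(0.25) + (-0.75)·(-0.75)) / 3 = 2.75/3 = 0.9167
  Sample standard deviations s_i = √(s[i,i]):
  s(A) = √(0.25) = 0.5
  s(B) = √(0.9167) = 0.9574

Step 3 — r_{ij} = s_{ij} / (s_i · s_j):
  r[A,A] = 1 (diagonal).
  r[A,B] = 0.25 / (0.5 · 0.9574) = 0.25 / 0.4787 = 0.5222
  r[B,B] = 1 (diagonal).

R is symmetric with unit diagonal. Assembling:

R = [[1, 0.5222],
 [0.5222, 1]]


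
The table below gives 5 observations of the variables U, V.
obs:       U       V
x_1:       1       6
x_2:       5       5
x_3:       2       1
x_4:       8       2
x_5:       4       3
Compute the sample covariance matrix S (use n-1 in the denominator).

Step 1 — column means:
  mean(U) = (1 + 5 + 2 + 8 + 4) / 5 = 20/5 = 4
  mean(V) = (6 + 5 + 1 + 2 + 3) / 5 = 17/5 = 3.4

Step 2 — sample covariance S[i,j] = (1/(n-1)) · Σ_k (x_{k,i} - mean_i) · (x_{k,j} - mean_j), with n-1 = 4.
  S[U,U] = ((-3)·(-3) + (1)·(1) + (-2)·(-2) + (4)·(4) + (0)·(0)) / 4 = 30/4 = 7.5
  S[U,V] = ((-3)·(2.6) + (1)·(1.6) + (-2)·(-2.4) + (4)·(-1.4) + (0)·(-0.4)) / 4 = -7/4 = -1.75
  S[V,V] = ((2.6)·(2.6) + (1.6)·(1.6) + (-2.4)·(-2.4) + (-1.4)·(-1.4) + (-0.4)·(-0.4)) / 4 = 17.2/4 = 4.3

S is symmetric (S[j,i] = S[i,j]). Assembling:

S = [[7.5, -1.75],
 [-1.75, 4.3]]


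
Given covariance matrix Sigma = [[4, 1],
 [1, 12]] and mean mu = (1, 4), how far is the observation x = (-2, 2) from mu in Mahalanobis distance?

Step 1 — centre the observation: (x - mu) = (-3, -2).

Step 2 — invert Sigma. det(Sigma) = 4·12 - (1)² = 47.
  Sigma^{-1} = (1/det) · [[d, -b], [-b, a]] = [[0.2553, -0.0213],
 [-0.0213, 0.0851]].

Step 3 — form the quadratic (x - mu)^T · Sigma^{-1} · (x - mu):
  Sigma^{-1} · (x - mu) = (-0.7234, -0.1064).
  (x - mu)^T · [Sigma^{-1} · (x - mu)] = (-3)·(-0.7234) + (-2)·(-0.1064) = 2.383.

Step 4 — take square root: d = √(2.383) ≈ 1.5437.

d(x, mu) = √(2.383) ≈ 1.5437


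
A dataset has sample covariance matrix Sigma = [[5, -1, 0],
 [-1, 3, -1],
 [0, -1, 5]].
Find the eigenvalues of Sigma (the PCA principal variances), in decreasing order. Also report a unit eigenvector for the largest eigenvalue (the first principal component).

Step 1 — characteristic polynomial p(λ) = det(λI - Sigma) = λ³ - tr·λ² + c_1·λ - det, where tr = trace, c_1 = sum of the principal 2×2 minors, det = det(Sigma):
  tr = 5 + 3 + 5 = 13,
  c_1 = (5·3 - (-1)²) + (5·5 - (0)²) + (3·5 - (-1)²) = 14 + 25 + 14 = 53,
  det = 5·(3·5 - (-1)²) - (-1)·((-1)·5 - (-1)·(0)) + (0)·((-1)·(-1) - 3·(0)) = 5·(14) - (-1)·(-5) + (0)·(1) = 65.
  So p(λ) = λ³ - 13λ² + 53λ - 65.
Step 2 — look for an integer root (rational root theorem: any rational root is an integer divisor of 65). Testing λ = 5:
  p(5) = 125 - 325 + 265 - 65 = 0  ✓
  Dividing out (λ - 5): p(λ) = (λ - 5)(λ² - 8λ + 13).
Step 3 — remaining eigenvalues from the quadratic λ² - 8λ + 13 = 0:
  Δ = 8² - 4·13 = 64 - 52 = 12,  λ = (8 ± √12)/2 = (8 ± 3.4641)/2 ≈ 5.7321 or 2.2679.
  Sorted: λ_1 = 5.7321,  λ_2 = 5,  λ_3 = 2.2679  (check: sum = 13 = tr ✓).

Step 4 — unit eigenvector for λ_1 ≈ 5.7321: v spans the null space of (Sigma - λ_1 I), whose rows are
  r_1 = (-0.7321, -1, 0),  r_2 = (-1, -2.7321, -1),  r_3 = (0, -1, -0.7321).
  v is orthogonal to every row, so take v ∝ r_1 × r_2 = ((-1)·(-1) - (0)·(-2.7321), (0)·(-1) - (-0.7321)·(-1), (-0.7321)·(-2.7321) - (-1)·(-1)) ≈ (1, -0.7321, 1).
  Let u = (1, -0.7321, 1).
  ||u|| = √((1)² + (-0.7321)² + (1)²) = √(2.5359) ≈ 1.5925,  v_1 = u/||u|| ≈ (0.628, -0.4597, 0.628) (||v_1|| = 1).

λ_1 = 5.7321,  λ_2 = 5,  λ_3 = 2.2679;  v_1 ≈ (0.628, -0.4597, 0.628)


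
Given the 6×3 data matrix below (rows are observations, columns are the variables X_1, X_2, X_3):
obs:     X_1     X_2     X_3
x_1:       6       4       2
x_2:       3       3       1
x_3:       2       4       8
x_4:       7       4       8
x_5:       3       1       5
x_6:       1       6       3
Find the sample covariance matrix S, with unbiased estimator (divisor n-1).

Step 1 — column means:
  mean(X_1) = (6 + 3 + 2 + 7 + 3 + 1) / 6 = 22/6 = 3.6667
  mean(X_2) = (4 + 3 + 4 + 4 + 1 + 6) / 6 = 22/6 = 3.6667
  mean(X_3) = (2 + 1 + 8 + 8 + 5 + 3) / 6 = 27/6 = 4.5

Step 2 — sample covariance S[i,j] = (1/(n-1)) · Σ_k (x_{k,i} - mean_i) · (x_{k,j} - mean_j), with n-1 = 5.
  S[X_1,X_1] = ((2.3333)·(2.3333) + (-0.6667)·(-0.6667) + (-1.6667)·(-1.6667) + (3.3333)·(3.3333) + (-0.6667)·(-0.6667) + (-2.6667)·(-2.6667)) / 5 = 27.3333/5 = 5.4667
  S[X_1,X_2] = ((2.3333)·(0.3333) + (-0.6667)·(-0.6667) + (-1.6667)·(0.3333) + (3.3333)·(0.3333) + (-0.6667)·(-2.6667) + (-2.6667)·(2.3333)) / 5 = -2.6667/5 = -0.5333
  S[X_1,X_3] = ((2.3333)·(-2.5) + (-0.6667)·(-3.5) + (-1.6667)·(3.5) + (3.3333)·(3.5) + (-0.6667)·(0.5) + (-2.6667)·(-1.5)) / 5 = 6/5 = 1.2
  S[X_2,X_2] = ((0.3333)·(0.3333) + (-0.6667)·(-0.6667) + (0.3333)·(0.3333) + (0.3333)·(0.3333) + (-2.6667)·(-2.6667) + (2.3333)·(2.3333)) / 5 = 13.3333/5 = 2.6667
  S[X_2,X_3] = ((0.3333)·(-2.5) + (-0.6667)·(-3.5) + (0.3333)·(3.5) + (0.3333)·(3.5) + (-2.6667)·(0.5) + (2.3333)·(-1.5)) / 5 = -1/5 = -0.2
  S[X_3,X_3] = ((-2.5)·(-2.5) + (-3.5)·(-3.5) + (3.5)·(3.5) + (3.5)·(3.5) + (0.5)·(0.5) + (-1.5)·(-1.5)) / 5 = 45.5/5 = 9.1

S is symmetric (S[j,i] = S[i,j]). Assembling:

S = [[5.4667, -0.5333, 1.2],
 [-0.5333, 2.6667, -0.2],
 [1.2, -0.2, 9.1]]


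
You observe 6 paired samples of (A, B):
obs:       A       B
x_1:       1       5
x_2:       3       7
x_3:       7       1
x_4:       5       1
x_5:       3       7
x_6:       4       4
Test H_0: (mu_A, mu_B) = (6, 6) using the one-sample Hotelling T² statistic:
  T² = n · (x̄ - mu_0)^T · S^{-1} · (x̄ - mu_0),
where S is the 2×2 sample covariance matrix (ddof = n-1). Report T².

Step 1 — sample mean vector:
  mean(A) = (1 + 3 + 7 + 5 + 3 + 4) / 6 = 23/6 = 3.8333
  mean(B) = (5 + 7 + 1 + 1 + 7 + 4) / 6 = 25/6 = 4.1667
  x̄ = (3.8333, 4.1667),  deviation x̄ - mu_0 = (3.8333, 4.1667) - (6, 6) = (-2.1667, -1.8333).

Step 2 — sample covariance matrix, S[i,j] = (1/(n-1)) · Σ_k (x_{k,i} - mean_i) · (x_{k,j} - mean_j), divisor n-1 = 5:
  S[A,A] = ((-2.8333)·(-2.8333) + (-0.8333)·(-0.8333) + (3.1667)·(3.1667) + (1.1667)·(1.1667) + (-0.8333)·(-0.8333) + (0.1667)·(0.1667)) / 5 = 20.8333/5 = 4.1667
  S[A,B] = ((-2.8333)·(0.8333) + (-0.8333)·(2.8333) + (3.1667)·(-3.1667) + (1.1667)·(-3.1667) + (-0.8333)·(2.8333) + (0.1667)·(-0.1667)) / 5 = -20.8333/5 = -4.1667
  S[B,B] = ((0.8333)·(0.8333) + (2.8333)·(2.8333) + (-3.1667)·(-3.1667) + (-3.1667)·(-3.1667) + (2.8333)·(2.8333) + (-0.1667)·(-0.1667)) / 5 = 36.8333/5 = 7.3667
  S = [[4.1667, -4.1667],
 [-4.1667, 7.3667]].

Step 3 — invert S. det(S) = 4.1667·7.3667 - (-4.1667)² = 13.3333.
  S^{-1} = (1/det) · [[d, -b], [-b, a]] = [[0.5525, 0.3125],
 [0.3125, 0.3125]].

Step 4 — quadratic form (x̄ - mu_0)^T · S^{-1} · (x̄ - mu_0):
  S^{-1} · (x̄ - mu_0) = (-1.77, -1.25),
  (x̄ - mu_0)^T · [...] = (-2.1667)·(-1.77) + (-1.8333)·(-1.25) = 6.1267.

Step 5 — scale by n: T² = 6 · 6.1267 = 36.76.

T² ≈ 36.76


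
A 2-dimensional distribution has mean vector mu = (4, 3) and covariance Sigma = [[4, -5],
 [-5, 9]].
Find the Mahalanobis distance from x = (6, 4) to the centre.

Step 1 — centre the observation: (x - mu) = (2, 1).

Step 2 — invert Sigma. det(Sigma) = 4·9 - (-5)² = 11.
  Sigma^{-1} = (1/det) · [[d, -b], [-b, a]] = [[0.8182, 0.4545],
 [0.4545, 0.3636]].

Step 3 — form the quadratic (x - mu)^T · Sigma^{-1} · (x - mu):
  Sigma^{-1} · (x - mu) = (2.0909, 1.2727).
  (x - mu)^T · [Sigma^{-1} · (x - mu)] = (2)·(2.0909) + (1)·(1.2727) = 5.4545.

Step 4 — take square root: d = √(5.4545) ≈ 2.3355.

d(x, mu) = √(5.4545) ≈ 2.3355


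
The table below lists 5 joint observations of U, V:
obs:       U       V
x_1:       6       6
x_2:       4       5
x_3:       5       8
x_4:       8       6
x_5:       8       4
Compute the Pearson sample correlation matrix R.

Step 1 — column means:
  mean(U) = (6 + 4 + 5 + 8 + 8) / 5 = 31/5 = 6.2
  mean(V) = (6 + 5 + 8 + 6 + 4) / 5 = 29/5 = 5.8

Step 2 — sample variances and covariances s[i,j] = (1/(n-1)) · Σ_k (x_{k,i} - mean_i) · (x_{k,j} - mean_j), with n-1 = 4:
  s[U,U] = ((-0.2)·(-0.2) + (-2.2)·(-2.2) + (-1.2)·(-1.2) + (1.8)·(1.8) + (1.8)·(1.8)) / 4 = 12.8/4 = 3.2
  s[U,V] = ((-0.2)·(0.2) + (-2.2)·(-0.8) + (-1.2)·(2.2) + (1.8)·(0.2) + (1.8)·(-1.8)) / 4 = -3.8/4 = -0.95
  s[V,V] = ((0.2)·(0.2) + (-0.8)·(-0.8) + (2.2)·(2.2) + (0.2)·(0.2) + (-1.8)·(-1.8)) / 4 = 8.8/4 = 2.2
  Sample standard deviations s_i = √(s[i,i]):
  s(U) = √(3.2) = 1.7889
  s(V) = √(2.2) = 1.4832

Step 3 — r_{ij} = s_{ij} / (s_i · s_j):
  r[U,U] = 1 (diagonal).
  r[U,V] = -0.95 / (1.7889 · 1.4832) = -0.95 / 2.6533 = -0.358
  r[V,V] = 1 (diagonal).

R is symmetric with unit diagonal. Assembling:

R = [[1, -0.358],
 [-0.358, 1]]


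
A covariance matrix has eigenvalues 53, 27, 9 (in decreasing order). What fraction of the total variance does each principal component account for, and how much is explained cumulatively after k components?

Step 1 — total variance = trace(Sigma) = Σ λ_i = 53 + 27 + 9 = 89.

Step 2 — fraction explained by component i = λ_i / Σ λ:
  PC1: 53/89 = 0.5955
  PC2: 27/89 = 0.3034
  PC3: 9/89 = 0.1011

Step 3 — cumulative fraction after k components = (λ_1 + ... + λ_k) / Σ λ:
  k = 1: 53/89 = 0.5955
  k = 2: (53 + 27)/89 = 80/89 = 0.8989
  k = 3: (53 + 27 + 9)/89 = 89/89 = 1

Summary (fraction, with percent):

explained: PC1 0.5955 (59.55%), PC2 0.3034 (30.34%), PC3 0.1011 (10.11%);  cumulative: 0.5955, 0.8989, 1


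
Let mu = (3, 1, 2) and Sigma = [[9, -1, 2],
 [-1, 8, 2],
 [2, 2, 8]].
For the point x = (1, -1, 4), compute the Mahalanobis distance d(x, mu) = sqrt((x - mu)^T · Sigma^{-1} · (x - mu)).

Step 1 — centre the observation: (x - mu) = (-2, -2, 2).

Step 2 — invert Sigma (cofactor / det for 3×3, or solve directly):
  Sigma^{-1} = [[0.122, 0.0244, -0.0366],
 [0.0244, 0.1382, -0.0407],
 [-0.0366, -0.0407, 0.1443]].

Step 3 — form the quadratic (x - mu)^T · Sigma^{-1} · (x - mu):
  Sigma^{-1} · (x - mu) = (-0.3659, -0.4065, 0.4431).
  (x - mu)^T · [Sigma^{-1} · (x - mu)] = (-2)·(-0.3659) + (-2)·(-0.4065) + (2)·(0.4431) = 2.4309.

Step 4 — take square root: d = √(2.4309) ≈ 1.5591.

d(x, mu) = √(2.4309) ≈ 1.5591


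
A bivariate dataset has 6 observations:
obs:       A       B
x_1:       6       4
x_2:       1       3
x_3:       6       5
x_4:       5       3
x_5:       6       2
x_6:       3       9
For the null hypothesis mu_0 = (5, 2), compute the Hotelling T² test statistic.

Step 1 — sample mean vector:
  mean(A) = (6 + 1 + 6 + 5 + 6 + 3) / 6 = 27/6 = 4.5
  mean(B) = (4 + 3 + 5 + 3 + 2 + 9) / 6 = 26/6 = 4.3333
  x̄ = (4.5, 4.3333),  deviation x̄ - mu_0 = (4.5, 4.3333) - (5, 2) = (-0.5, 2.3333).

Step 2 — sample covariance matrix, S[i,j] = (1/(n-1)) · Σ_k (x_{k,i} - mean_i) · (x_{k,j} - mean_j), divisor n-1 = 5:
  S[A,A] = ((1.5)·(1.5) + (-3.5)·(-3.5) + (1.5)·(1.5) + (0.5)·(0.5) + (1.5)·(1.5) + (-1.5)·(-1.5)) / 5 = 21.5/5 = 4.3
  S[A,B] = ((1.5)·(-0.3333) + (-3.5)·(-1.3333) + (1.5)·(0.6667) + (0.5)·(-1.3333) + (1.5)·(-2.3333) + (-1.5)·(4.6667)) / 5 = -6/5 = -1.2
  S[B,B] = ((-0.3333)·(-0.3333) + (-1.3333)·(-1.3333) + (0.6667)·(0.6667) + (-1.3333)·(-1.3333) + (-2.3333)·(-2.3333) + (4.6667)·(4.6667)) / 5 = 31.3333/5 = 6.2667
  S = [[4.3, -1.2],
 [-1.2, 6.2667]].

Step 3 — invert S. det(S) = 4.3·6.2667 - (-1.2)² = 25.5067.
  S^{-1} = (1/det) · [[d, -b], [-b, a]] = [[0.2457, 0.047],
 [0.047, 0.1686]].

Step 4 — quadratic form (x̄ - mu_0)^T · S^{-1} · (x̄ - mu_0):
  S^{-1} · (x̄ - mu_0) = (-0.0131, 0.3698),
  (x̄ - mu_0)^T · [...] = (-0.5)·(-0.0131) + (2.3333)·(0.3698) = 0.8695.

Step 5 — scale by n: T² = 6 · 0.8695 = 5.2169.

T² ≈ 5.2169


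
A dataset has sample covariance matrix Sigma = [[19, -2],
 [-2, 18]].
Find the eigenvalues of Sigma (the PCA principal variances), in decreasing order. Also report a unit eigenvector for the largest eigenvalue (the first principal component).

Step 1 — characteristic polynomial of 2×2 Sigma:
  det(Sigma - λI) = λ² - trace · λ + det = 0.
  trace = 19 + 18 = 37, det = 19·18 - (-2)² = 338.
Step 2 — discriminant:
  Δ = trace² - 4·det = 1369 - 1352 = 17.
Step 3 — eigenvalues:
  λ = (trace ± √Δ)/2 = (37 ± 4.1231)/2,
  λ_1 = 20.5616,  λ_2 = 16.4384.

Step 4 — unit eigenvector for λ_1: solve (Sigma - λ_1 I)v = 0. First row:
  (19 - 20.5616)·v_x + (-2)·v_y = 0, i.e. (-1.5616)·v_x + (-2)·v_y = 0,
  so v ∝ (b, λ_1 - a) = (-2, 1.5616); multiply by -1 so the first entry is positive: u = (2, -1.5616).
  ||u|| = √((2)² + (-1.5616)²) = √(6.4384) ≈ 2.5374,
  v_1 = u/||u|| ≈ (0.7882, -0.6154) (||v_1|| = 1).

λ_1 = 20.5616,  λ_2 = 16.4384;  v_1 ≈ (0.7882, -0.6154)


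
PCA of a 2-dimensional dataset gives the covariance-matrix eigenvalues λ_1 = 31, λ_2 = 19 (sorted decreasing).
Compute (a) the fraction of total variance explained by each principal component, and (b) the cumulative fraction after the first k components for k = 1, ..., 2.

Step 1 — total variance = trace(Sigma) = Σ λ_i = 31 + 19 = 50.

Step 2 — fraction explained by component i = λ_i / Σ λ:
  PC1: 31/50 = 0.62
  PC2: 19/50 = 0.38

Step 3 — cumulative fraction after k components = (λ_1 + ... + λ_k) / Σ λ:
  k = 1: 31/50 = 0.62
  k = 2: (31 + 19)/50 = 50/50 = 1

Summary (fraction, with percent):

explained: PC1 0.62 (62%), PC2 0.38 (38%);  cumulative: 0.62, 1


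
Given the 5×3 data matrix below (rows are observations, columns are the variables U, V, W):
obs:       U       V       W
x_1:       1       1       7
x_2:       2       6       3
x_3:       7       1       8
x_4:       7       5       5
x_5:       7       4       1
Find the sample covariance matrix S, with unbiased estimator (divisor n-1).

Step 1 — column means:
  mean(U) = (1 + 2 + 7 + 7 + 7) / 5 = 24/5 = 4.8
  mean(V) = (1 + 6 + 1 + 5 + 4) / 5 = 17/5 = 3.4
  mean(W) = (7 + 3 + 8 + 5 + 1) / 5 = 24/5 = 4.8

Step 2 — sample covariance S[i,j] = (1/(n-1)) · Σ_k (x_{k,i} - mean_i) · (x_{k,j} - mean_j), with n-1 = 4.
  S[U,U] = ((-3.8)·(-3.8) + (-2.8)·(-2.8) + (2.2)·(2.2) + (2.2)·(2.2) + (2.2)·(2.2)) / 4 = 36.8/4 = 9.2
  S[U,V] = ((-3.8)·(-2.4) + (-2.8)·(2.6) + (2.2)·(-2.4) + (2.2)·(1.6) + (2.2)·(0.6)) / 4 = 1.4/4 = 0.35
  S[U,W] = ((-3.8)·(2.2) + (-2.8)·(-1.8) + (2.2)·(3.2) + (2.2)·(0.2) + (2.2)·(-3.8)) / 4 = -4.2/4 = -1.05
  S[V,V] = ((-2.4)·(-2.4) + (2.6)·(2.6) + (-2.4)·(-2.4) + (1.6)·(1.6) + (0.6)·(0.6)) / 4 = 21.2/4 = 5.3
  S[V,W] = ((-2.4)·(2.2) + (2.6)·(-1.8) + (-2.4)·(3.2) + (1.6)·(0.2) + (0.6)·(-3.8)) / 4 = -19.6/4 = -4.9
  S[W,W] = ((2.2)·(2.2) + (-1.8)·(-1.8) + (3.2)·(3.2) + (0.2)·(0.2) + (-3.8)·(-3.8)) / 4 = 32.8/4 = 8.2

S is symmetric (S[j,i] = S[i,j]). Assembling:

S = [[9.2, 0.35, -1.05],
 [0.35, 5.3, -4.9],
 [-1.05, -4.9, 8.2]]


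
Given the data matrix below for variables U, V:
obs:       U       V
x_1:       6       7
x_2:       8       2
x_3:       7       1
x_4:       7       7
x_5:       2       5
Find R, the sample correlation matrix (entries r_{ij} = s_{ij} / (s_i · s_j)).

Step 1 — column means:
  mean(U) = (6 + 8 + 7 + 7 + 2) / 5 = 30/5 = 6
  mean(V) = (7 + 2 + 1 + 7 + 5) / 5 = 22/5 = 4.4

Step 2 — sample variances and covariances s[i,j] = (1/(n-1)) · Σ_k (x_{k,i} - mean_i) · (x_{k,j} - mean_j), with n-1 = 4:
  s[U,U] = ((0)·(0) + (2)·(2) + (1)·(1) + (1)·(1) + (-4)·(-4)) / 4 = 22/4 = 5.5
  s[U,V] = ((0)·(2.6) + (2)·(-2.4) + (1)·(-3.4) + (1)·(2.6) + (-4)·(0.6)) / 4 = -8/4 = -2
  s[V,V] = ((2.6)·(2.6) + (-2.4)·(-2.4) + (-3.4)·(-3.4) + (2.6)·(2.6) + (0.6)·(0.6)) / 4 = 31.2/4 = 7.8
  Sample standard deviations s_i = √(s[i,i]):
  s(U) = √(5.5) = 2.3452
  s(V) = √(7.8) = 2.7928

Step 3 — r_{ij} = s_{ij} / (s_i · s_j):
  r[U,U] = 1 (diagonal).
  r[U,V] = -2 / (2.3452 · 2.7928) = -2 / 6.5498 = -0.3054
  r[V,V] = 1 (diagonal).

R is symmetric with unit diagonal. Assembling:

R = [[1, -0.3054],
 [-0.3054, 1]]


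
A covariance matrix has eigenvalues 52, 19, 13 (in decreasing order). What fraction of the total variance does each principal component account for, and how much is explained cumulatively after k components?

Step 1 — total variance = trace(Sigma) = Σ λ_i = 52 + 19 + 13 = 84.

Step 2 — fraction explained by component i = λ_i / Σ λ:
  PC1: 52/84 = 0.619
  PC2: 19/84 = 0.2262
  PC3: 13/84 = 0.1548

Step 3 — cumulative fraction after k components = (λ_1 + ... + λ_k) / Σ λ:
  k = 1: 52/84 = 0.619
  k = 2: (52 + 19)/84 = 71/84 = 0.8452
  k = 3: (52 + 19 + 13)/84 = 84/84 = 1

Summary (fraction, with percent):

explained: PC1 0.619 (61.9%), PC2 0.2262 (22.62%), PC3 0.1548 (15.48%);  cumulative: 0.619, 0.8452, 1


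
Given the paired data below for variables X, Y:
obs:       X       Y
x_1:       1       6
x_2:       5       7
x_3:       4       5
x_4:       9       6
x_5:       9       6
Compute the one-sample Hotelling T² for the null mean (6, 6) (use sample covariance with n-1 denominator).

Step 1 — sample mean vector:
  mean(X) = (1 + 5 + 4 + 9 + 9) / 5 = 28/5 = 5.6
  mean(Y) = (6 + 7 + 5 + 6 + 6) / 5 = 30/5 = 6
  x̄ = (5.6, 6),  deviation x̄ - mu_0 = (5.6, 6) - (6, 6) = (-0.4, 0).

Step 2 — sample covariance matrix, S[i,j] = (1/(n-1)) · Σ_k (x_{k,i} - mean_i) · (x_{k,j} - mean_j), divisor n-1 = 4:
  S[X,X] = ((-4.6)·(-4.6) + (-0.6)·(-0.6) + (-1.6)·(-1.6) + (3.4)·(3.4) + (3.4)·(3.4)) / 4 = 47.2/4 = 11.8
  S[X,Y] = ((-4.6)·(0) + (-0.6)·(1) + (-1.6)·(-1) + (3.4)·(0) + (3.4)·(0)) / 4 = 1/4 = 0.25
  S[Y,Y] = ((0)·(0) + (1)·(1) + (-1)·(-1) + (0)·(0) + (0)·(0)) / 4 = 2/4 = 0.5
  S = [[11.8, 0.25],
 [0.25, 0.5]].

Step 3 — invert S. det(S) = 11.8·0.5 - (0.25)² = 5.8375.
  S^{-1} = (1/det) · [[d, -b], [-b, a]] = [[0.0857, -0.0428],
 [-0.0428, 2.0214]].

Step 4 — quadratic form (x̄ - mu_0)^T · S^{-1} · (x̄ - mu_0):
  S^{-1} · (x̄ - mu_0) = (-0.0343, 0.0171),
  (x̄ - mu_0)^T · [...] = (-0.4)·(-0.0343) + (0)·(0.0171) = 0.0137.

Step 5 — scale by n: T² = 5 · 0.0137 = 0.0685.

T² ≈ 0.0685


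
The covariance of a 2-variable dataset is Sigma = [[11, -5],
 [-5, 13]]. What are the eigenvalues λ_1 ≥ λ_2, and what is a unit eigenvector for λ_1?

Step 1 — characteristic polynomial of 2×2 Sigma:
  det(Sigma - λI) = λ² - trace · λ + det = 0.
  trace = 11 + 13 = 24, det = 11·13 - (-5)² = 118.
Step 2 — discriminant:
  Δ = trace² - 4·det = 576 - 472 = 104.
Step 3 — eigenvalues:
  λ = (trace ± √Δ)/2 = (24 ± 10.198)/2,
  λ_1 = 17.099,  λ_2 = 6.901.

Step 4 — unit eigenvector for λ_1: solve (Sigma - λ_1 I)v = 0. First row:
  (11 - 17.099)·v_x + (-5)·v_y = 0, i.e. (-6.099)·v_x + (-5)·v_y = 0,
  so v ∝ (b, λ_1 - a) = (-5, 6.099); multiply by -1 so the first entry is positive: u = (5, -6.099).
  ||u|| = √((5)² + (-6.099)²) = √(62.198) ≈ 7.8866,
  v_1 = u/||u|| ≈ (0.634, -0.7733) (||v_1|| = 1).

λ_1 = 17.099,  λ_2 = 6.901;  v_1 ≈ (0.634, -0.7733)


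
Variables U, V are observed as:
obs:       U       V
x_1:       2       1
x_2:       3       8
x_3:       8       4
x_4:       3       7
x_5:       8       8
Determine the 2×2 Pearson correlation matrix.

Step 1 — column means:
  mean(U) = (2 + 3 + 8 + 3 + 8) / 5 = 24/5 = 4.8
  mean(V) = (1 + 8 + 4 + 7 + 8) / 5 = 28/5 = 5.6

Step 2 — sample variances and covariances s[i,j] = (1/(n-1)) · Σ_k (x_{k,i} - mean_i) · (x_{k,j} - mean_j), with n-1 = 4:
  s[U,U] = ((-2.8)·(-2.8) + (-1.8)·(-1.8) + (3.2)·(3.2) + (-1.8)·(-1.8) + (3.2)·(3.2)) / 4 = 34.8/4 = 8.7
  s[U,V] = ((-2.8)·(-4.6) + (-1.8)·(2.4) + (3.2)·(-1.6) + (-1.8)·(1.4) + (3.2)·(2.4)) / 4 = 8.6/4 = 2.15
  s[V,V] = ((-4.6)·(-4.6) + (2.4)·(2.4) + (-1.6)·(-1.6) + (1.4)·(1.4) + (2.4)·(2.4)) / 4 = 37.2/4 = 9.3
  Sample standard deviations s_i = √(s[i,i]):
  s(U) = √(8.7) = 2.9496
  s(V) = √(9.3) = 3.0496

Step 3 — r_{ij} = s_{ij} / (s_i · s_j):
  r[U,U] = 1 (diagonal).
  r[U,V] = 2.15 / (2.9496 · 3.0496) = 2.15 / 8.995 = 0.239
  r[V,V] = 1 (diagonal).

R is symmetric with unit diagonal. Assembling:

R = [[1, 0.239],
 [0.239, 1]]


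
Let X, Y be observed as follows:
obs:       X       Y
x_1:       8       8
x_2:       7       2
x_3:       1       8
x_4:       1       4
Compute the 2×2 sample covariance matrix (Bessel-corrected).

Step 1 — column means:
  mean(X) = (8 + 7 + 1 + 1) / 4 = 17/4 = 4.25
  mean(Y) = (8 + 2 + 8 + 4) / 4 = 22/4 = 5.5

Step 2 — sample covariance S[i,j] = (1/(n-1)) · Σ_k (x_{k,i} - mean_i) · (x_{k,j} - mean_j), with n-1 = 3.
  S[X,X] = ((3.75)·(3.75) + (2.75)·(2.75) + (-3.25)·(-3.25) + (-3.25)·(-3.25)) / 3 = 42.75/3 = 14.25
  S[X,Y] = ((3.75)·(2.5) + (2.75)·(-3.5) + (-3.25)·(2.5) + (-3.25)·(-1.5)) / 3 = -3.5/3 = -1.1667
  S[Y,Y] = ((2.5)·(2.5) + (-3.5)·(-3.5) + (2.5)·(2.5) + (-1.5)·(-1.5)) / 3 = 27/3 = 9

S is symmetric (S[j,i] = S[i,j]). Assembling:

S = [[14.25, -1.1667],
 [-1.1667, 9]]


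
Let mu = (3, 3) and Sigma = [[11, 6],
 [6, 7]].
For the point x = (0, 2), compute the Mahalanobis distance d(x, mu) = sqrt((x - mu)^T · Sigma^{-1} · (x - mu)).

Step 1 — centre the observation: (x - mu) = (-3, -1).

Step 2 — invert Sigma. det(Sigma) = 11·7 - (6)² = 41.
  Sigma^{-1} = (1/det) · [[d, -b], [-b, a]] = [[0.1707, -0.1463],
 [-0.1463, 0.2683]].

Step 3 — form the quadratic (x - mu)^T · Sigma^{-1} · (x - mu):
  Sigma^{-1} · (x - mu) = (-0.3659, 0.1707).
  (x - mu)^T · [Sigma^{-1} · (x - mu)] = (-3)·(-0.3659) + (-1)·(0.1707) = 0.9268.

Step 4 — take square root: d = √(0.9268) ≈ 0.9627.

d(x, mu) = √(0.9268) ≈ 0.9627


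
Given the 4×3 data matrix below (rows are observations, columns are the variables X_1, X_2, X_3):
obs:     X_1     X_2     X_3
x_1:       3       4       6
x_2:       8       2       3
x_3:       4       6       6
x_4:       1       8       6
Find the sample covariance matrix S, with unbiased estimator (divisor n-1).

Step 1 — column means:
  mean(X_1) = (3 + 8 + 4 + 1) / 4 = 16/4 = 4
  mean(X_2) = (4 + 2 + 6 + 8) / 4 = 20/4 = 5
  mean(X_3) = (6 + 3 + 6 + 6) / 4 = 21/4 = 5.25

Step 2 — sample covariance S[i,j] = (1/(n-1)) · Σ_k (x_{k,i} - mean_i) · (x_{k,j} - mean_j), with n-1 = 3.
  S[X_1,X_1] = ((-1)·(-1) + (4)·(4) + (0)·(0) + (-3)·(-3)) / 3 = 26/3 = 8.6667
  S[X_1,X_2] = ((-1)·(-1) + (4)·(-3) + (0)·(1) + (-3)·(3)) / 3 = -20/3 = -6.6667
  S[X_1,X_3] = ((-1)·(0.75) + (4)·(-2.25) + (0)·(0.75) + (-3)·(0.75)) / 3 = -12/3 = -4
  S[X_2,X_2] = ((-1)·(-1) + (-3)·(-3) + (1)·(1) + (3)·(3)) / 3 = 20/3 = 6.6667
  S[X_2,X_3] = ((-1)·(0.75) + (-3)·(-2.25) + (1)·(0.75) + (3)·(0.75)) / 3 = 9/3 = 3
  S[X_3,X_3] = ((0.75)·(0.75) + (-2.25)·(-2.25) + (0.75)·(0.75) + (0.75)·(0.75)) / 3 = 6.75/3 = 2.25

S is symmetric (S[j,i] = S[i,j]). Assembling:

S = [[8.6667, -6.6667, -4],
 [-6.6667, 6.6667, 3],
 [-4, 3, 2.25]]


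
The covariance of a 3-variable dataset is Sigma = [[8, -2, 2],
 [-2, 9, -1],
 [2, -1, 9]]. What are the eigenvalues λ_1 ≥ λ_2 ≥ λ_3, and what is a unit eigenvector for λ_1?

Step 1 — characteristic polynomial p(λ) = det(λI - Sigma) = λ³ - tr·λ² + c_1·λ - det, where tr = trace, c_1 = sum of the principal 2×2 minors, det = det(Sigma):
  tr = 8 + 9 + 9 = 26,
  c_1 = (8·9 - (-2)²) + (8·9 - (2)²) + (9·9 - (-1)²) = 68 + 68 + 80 = 216,
  det = 8·(9·9 - (-1)²) - (-2)·((-2)·9 - (-1)·(2)) + (2)·((-2)·(-1) - 9·(2)) = 8·(80) - (-2)·(-16) + (2)·(-16) = 576.
  So p(λ) = λ³ - 26λ² + 216λ - 576.
Step 2 — look for an integer root (rational root theorem: any rational root is an integer divisor of 576). Testing λ = 6:
  p(6) = 216 - 936 + 1296 - 576 = 0  ✓
  Dividing out (λ - 6): p(λ) = (λ - 6)(λ² - 20λ + 96).
Step 3 — remaining eigenvalues from the quadratic λ² - 20λ + 96 = 0:
  Δ = 20² - 4·96 = 400 - 384 = 16,  λ = (20 ± √16)/2 = (20 ± 4)/2 = 12 or 8.
  Sorted: λ_1 = 12,  λ_2 = 8,  λ_3 = 6  (check: sum = 26 = tr ✓).

Step 4 — unit eigenvector for λ_1 = 12: v spans the null space of (Sigma - λ_1 I), whose rows are
  r_1 = (-4, -2, 2),  r_2 = (-2, -3, -1),  r_3 = (2, -1, -3).
  v is orthogonal to every row, so take v ∝ r_1 × r_2 = ((-2)·(-1) - (2)·(-3), (2)·(-2) - (-4)·(-1), (-4)·(-3) - (-2)·(-2)) = (8, -8, 8).
  Rescale (divide by 8): u = (1, -1, 1).
  ||u|| = √((1)² + (-1)² + (1)²) = √(3) ≈ 1.7321,  v_1 = u/||u|| ≈ (0.5774, -0.5774, 0.5774) (||v_1|| = 1).

λ_1 = 12,  λ_2 = 8,  λ_3 = 6;  v_1 ≈ (0.5774, -0.5774, 0.5774)


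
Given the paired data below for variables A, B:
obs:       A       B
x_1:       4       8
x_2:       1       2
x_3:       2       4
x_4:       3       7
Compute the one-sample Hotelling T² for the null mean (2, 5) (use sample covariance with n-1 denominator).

Step 1 — sample mean vector:
  mean(A) = (4 + 1 + 2 + 3) / 4 = 10/4 = 2.5
  mean(B) = (8 + 2 + 4 + 7) / 4 = 21/4 = 5.25
  x̄ = (2.5, 5.25),  deviation x̄ - mu_0 = (2.5, 5.25) - (2, 5) = (0.5, 0.25).

Step 2 — sample covariance matrix, S[i,j] = (1/(n-1)) · Σ_k (x_{k,i} - mean_i) · (x_{k,j} - mean_j), divisor n-1 = 3:
  S[A,A] = ((1.5)·(1.5) + (-1.5)·(-1.5) + (-0.5)·(-0.5) + (0.5)·(0.5)) / 3 = 5/3 = 1.6667
  S[A,B] = ((1.5)·(2.75) + (-1.5)·(-3.25) + (-0.5)·(-1.25) + (0.5)·(1.75)) / 3 = 10.5/3 = 3.5
  S[B,B] = ((2.75)·(2.75) + (-3.25)·(-3.25) + (-1.25)·(-1.25) + (1.75)·(1.75)) / 3 = 22.75/3 = 7.5833
  S = [[1.6667, 3.5],
 [3.5, 7.5833]].

Step 3 — invert S. det(S) = 1.6667·7.5833 - (3.5)² = 0.3889.
  S^{-1} = (1/det) · [[d, -b], [-b, a]] = [[19.5, -9],
 [-9, 4.2857]].

Step 4 — quadratic form (x̄ - mu_0)^T · S^{-1} · (x̄ - mu_0):
  S^{-1} · (x̄ - mu_0) = (7.5, -3.4286),
  (x̄ - mu_0)^T · [...] = (0.5)·(7.5) + (0.25)·(-3.4286) = 2.8929.

Step 5 — scale by n: T² = 4 · 2.8929 = 11.5714.

T² ≈ 11.5714


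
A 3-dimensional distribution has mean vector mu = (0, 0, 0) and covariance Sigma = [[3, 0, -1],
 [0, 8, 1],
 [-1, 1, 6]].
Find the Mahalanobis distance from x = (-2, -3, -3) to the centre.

Step 1 — centre the observation: (x - mu) = (-2, -3, -3).

Step 2 — invert Sigma (cofactor / det for 3×3, or solve directly):
  Sigma^{-1} = [[0.3534, -0.0075, 0.0602],
 [-0.0075, 0.1278, -0.0226],
 [0.0602, -0.0226, 0.1805]].

Step 3 — form the quadratic (x - mu)^T · Sigma^{-1} · (x - mu):
  Sigma^{-1} · (x - mu) = (-0.8647, -0.3008, -0.594).
  (x - mu)^T · [Sigma^{-1} · (x - mu)] = (-2)·(-0.8647) + (-3)·(-0.3008) + (-3)·(-0.594) = 4.4135.

Step 4 — take square root: d = √(4.4135) ≈ 2.1008.

d(x, mu) = √(4.4135) ≈ 2.1008
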